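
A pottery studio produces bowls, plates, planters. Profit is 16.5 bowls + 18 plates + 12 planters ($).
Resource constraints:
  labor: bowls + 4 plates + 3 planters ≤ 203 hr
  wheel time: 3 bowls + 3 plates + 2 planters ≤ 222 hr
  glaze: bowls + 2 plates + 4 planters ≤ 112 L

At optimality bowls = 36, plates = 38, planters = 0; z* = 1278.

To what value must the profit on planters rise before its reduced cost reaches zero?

Check each constraint at x*: labor 188/203 (slack 15); wheel time 222/222 (tight); glaze 112/112 (tight).
By complementary slackness, y = 0 for the non-binding constraint.
From A_Bᵀ y = c: 3·y_wheel time + 1·y_glaze = 16.5; 3·y_wheel time + 2·y_glaze = 18.
Solving: y_wheel time = 5, y_glaze = 1.5.
planters enters the basis when its profit ≥ yᵀa₃ = 5·2 + 1.5·4 = 16.

16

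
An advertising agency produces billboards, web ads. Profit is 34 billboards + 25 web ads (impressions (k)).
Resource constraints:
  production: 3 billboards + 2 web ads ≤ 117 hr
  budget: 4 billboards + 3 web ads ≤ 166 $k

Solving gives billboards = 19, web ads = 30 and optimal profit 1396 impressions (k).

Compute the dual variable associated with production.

2

At the optimum: production uses 117 of 117 (binding); budget uses 166 of 166 (binding).
Dual feasibility on the basic columns requires 3·y_production + 4·y_budget = 34, 2·y_production + 3·y_budget = 25.
→ y_production = 2 and y_budget = 7.
Shadow price of production = 2.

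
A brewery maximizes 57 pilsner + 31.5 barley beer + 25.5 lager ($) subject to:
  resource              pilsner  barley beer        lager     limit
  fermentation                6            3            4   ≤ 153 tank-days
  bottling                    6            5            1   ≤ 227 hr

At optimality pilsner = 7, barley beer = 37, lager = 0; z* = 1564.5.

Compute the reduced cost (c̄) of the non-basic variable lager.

-8

At the optimum: fermentation uses 153 of 153 (binding); bottling uses 227 of 227 (binding).
From A_Bᵀ y = c: 6·y_fermentation + 6·y_bottling = 57; 3·y_fermentation + 5·y_bottling = 31.5.
→ y_fermentation = 8 and y_bottling = 1.5.
Reduced cost of lager: c₃ − yᵀa₃ = 25.5 − (8·4 + 1.5·1) = 25.5 − 33.5 = -8.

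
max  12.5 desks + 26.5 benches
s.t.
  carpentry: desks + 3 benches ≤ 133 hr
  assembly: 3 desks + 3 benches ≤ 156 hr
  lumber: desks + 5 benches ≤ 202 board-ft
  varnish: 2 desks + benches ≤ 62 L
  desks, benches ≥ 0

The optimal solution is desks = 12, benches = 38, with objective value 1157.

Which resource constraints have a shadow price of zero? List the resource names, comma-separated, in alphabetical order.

carpentry: 126/133 (slack 7)
assembly: 150/156 (slack 6)
lumber: 202/202 (binding)
varnish: 62/62 (binding)
By complementary slackness, a constraint with positive slack has shadow price 0 → assembly, carpentry.

assembly, carpentry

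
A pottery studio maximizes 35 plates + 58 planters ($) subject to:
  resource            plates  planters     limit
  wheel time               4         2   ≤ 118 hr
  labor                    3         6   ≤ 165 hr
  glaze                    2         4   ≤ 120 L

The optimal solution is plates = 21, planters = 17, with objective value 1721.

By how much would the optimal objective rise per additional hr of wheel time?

2

Check each constraint at x*: wheel time 118/118 (tight); labor 165/165 (tight); glaze 110/120 (slack 10).
Since glaze is not tight, its dual is 0.
From A_Bᵀ y = c: 4·y_wheel time + 3·y_labor = 35; 2·y_wheel time + 6·y_labor = 58.
→ y_wheel time = 2 and y_labor = 9.
Shadow price of wheel time = 2.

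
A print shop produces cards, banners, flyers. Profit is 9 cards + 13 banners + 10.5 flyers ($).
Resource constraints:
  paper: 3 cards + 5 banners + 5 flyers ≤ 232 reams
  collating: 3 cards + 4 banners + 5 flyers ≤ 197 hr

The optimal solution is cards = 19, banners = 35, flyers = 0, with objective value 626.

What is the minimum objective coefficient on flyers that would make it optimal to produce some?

15

Both paper and collating are binding at x*.
The binding rows give the dual system: 3·y_paper + 3·y_collating = 9 and 5·y_paper + 4·y_collating = 13.
Solving: y_paper = 1, y_collating = 2.
flyers enters the basis when its profit ≥ yᵀa₃ = 1·5 + 2·5 = 15.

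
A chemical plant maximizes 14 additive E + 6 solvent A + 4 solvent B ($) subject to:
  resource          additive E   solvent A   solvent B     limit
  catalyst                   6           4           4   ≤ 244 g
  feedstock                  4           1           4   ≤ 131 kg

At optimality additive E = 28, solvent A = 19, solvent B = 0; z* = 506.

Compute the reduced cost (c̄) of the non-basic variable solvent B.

-8

Both catalyst and feedstock are binding at x*.
From A_Bᵀ y = c: 6·y_catalyst + 4·y_feedstock = 14; 4·y_catalyst + 1·y_feedstock = 6.
Solving: y_catalyst = 1, y_feedstock = 2.
Reduced cost of solvent B: c₃ − yᵀa₃ = 4 − (1·4 + 2·4) = 4 − 12 = -8.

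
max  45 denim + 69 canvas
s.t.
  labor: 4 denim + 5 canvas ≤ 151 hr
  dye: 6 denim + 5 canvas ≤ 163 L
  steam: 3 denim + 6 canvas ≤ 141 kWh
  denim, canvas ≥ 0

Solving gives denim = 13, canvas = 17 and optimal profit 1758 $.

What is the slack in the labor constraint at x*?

labor used = 4·13 + 5·17 = 137; slack = 151 − 137 = 14.

14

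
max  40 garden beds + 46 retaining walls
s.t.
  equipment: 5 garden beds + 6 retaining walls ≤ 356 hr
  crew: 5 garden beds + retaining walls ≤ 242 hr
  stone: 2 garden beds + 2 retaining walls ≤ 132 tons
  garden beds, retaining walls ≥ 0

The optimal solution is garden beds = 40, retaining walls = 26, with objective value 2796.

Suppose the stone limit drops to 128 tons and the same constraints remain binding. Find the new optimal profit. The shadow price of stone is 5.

2776

Δb = -4, so new z* = 2796 + (5)·(-4) = 2796 − 20 = 2776.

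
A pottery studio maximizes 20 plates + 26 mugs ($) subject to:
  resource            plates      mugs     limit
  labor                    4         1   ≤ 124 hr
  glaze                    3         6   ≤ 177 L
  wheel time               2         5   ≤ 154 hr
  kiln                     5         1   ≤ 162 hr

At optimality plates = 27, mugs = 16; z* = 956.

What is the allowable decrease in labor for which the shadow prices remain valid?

94.5

Binding constraints: labor, glaze. The basis is B = [[4,1],[3,6]] with det 21.
Per unit decrease in labor, x* moves by d = (-0.2857, 0.1429).
The basis stays optimal until plates reaches 0; allowable decrease = 94.5 hr.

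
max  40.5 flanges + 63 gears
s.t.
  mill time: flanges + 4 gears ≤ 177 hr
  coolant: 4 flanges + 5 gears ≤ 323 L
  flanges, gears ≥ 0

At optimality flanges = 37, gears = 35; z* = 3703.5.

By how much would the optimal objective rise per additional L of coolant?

9

At the optimum: mill time uses 177 of 177 (binding); coolant uses 323 of 323 (binding).
From A_Bᵀ y = c: 1·y_mill time + 4·y_coolant = 40.5; 4·y_mill time + 5·y_coolant = 63.
→ y_mill time = 4.5 and y_coolant = 9.
Shadow price of coolant = 9.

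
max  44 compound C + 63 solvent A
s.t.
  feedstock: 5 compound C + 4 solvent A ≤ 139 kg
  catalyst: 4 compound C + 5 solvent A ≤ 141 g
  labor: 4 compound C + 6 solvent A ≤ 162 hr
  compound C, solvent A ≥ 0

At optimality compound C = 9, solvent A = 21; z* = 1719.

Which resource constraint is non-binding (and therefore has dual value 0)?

feedstock: 129/139 (slack 10)
catalyst: 141/141 (binding)
labor: 162/162 (binding)
By complementary slackness, a constraint with positive slack has shadow price 0 → feedstock.

feedstock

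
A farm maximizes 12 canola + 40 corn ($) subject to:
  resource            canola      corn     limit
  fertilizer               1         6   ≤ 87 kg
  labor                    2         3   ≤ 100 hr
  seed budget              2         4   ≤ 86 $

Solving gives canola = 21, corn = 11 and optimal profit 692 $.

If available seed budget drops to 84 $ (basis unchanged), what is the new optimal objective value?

Binding: fertilizer and seed budget. Non-binding: labor (25 unused).
By complementary slackness, y = 0 for the non-binding constraint.
The binding rows give the dual system: 1·y_fertilizer + 2·y_seed budget = 12 and 6·y_fertilizer + 4·y_seed budget = 40.
This yields shadow prices y_fertilizer = 4, y_seed budget = 4.
Δz = y_seed budget·Δb = 4 × (-2) = -8, so new z* = 692 − 8 = 684.

684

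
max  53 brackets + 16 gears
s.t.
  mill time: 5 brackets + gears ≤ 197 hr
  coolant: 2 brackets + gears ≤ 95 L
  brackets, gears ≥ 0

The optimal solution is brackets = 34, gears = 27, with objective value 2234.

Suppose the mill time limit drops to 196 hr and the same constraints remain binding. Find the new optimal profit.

2227

Both mill time and coolant are binding at x*.
Dual feasibility on the basic columns requires 5·y_mill time + 2·y_coolant = 53, 1·y_mill time + 1·y_coolant = 16.
This yields shadow prices y_mill time = 7, y_coolant = 9.
Δz = y_mill time·Δb = 7 × (-1) = -7, so new z* = 2234 − 7 = 2227.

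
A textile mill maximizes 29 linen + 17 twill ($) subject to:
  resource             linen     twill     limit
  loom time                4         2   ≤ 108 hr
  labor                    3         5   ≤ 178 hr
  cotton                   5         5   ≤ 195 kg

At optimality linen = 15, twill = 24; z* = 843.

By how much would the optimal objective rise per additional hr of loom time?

6

Check each constraint at x*: loom time 108/108 (tight); labor 165/178 (slack 13); cotton 195/195 (tight).
By complementary slackness, y = 0 for the non-binding constraint.
From A_Bᵀ y = c: 4·y_loom time + 5·y_cotton = 29; 2·y_loom time + 5·y_cotton = 17.
This yields shadow prices y_loom time = 6, y_cotton = 1.
Shadow price of loom time = 6.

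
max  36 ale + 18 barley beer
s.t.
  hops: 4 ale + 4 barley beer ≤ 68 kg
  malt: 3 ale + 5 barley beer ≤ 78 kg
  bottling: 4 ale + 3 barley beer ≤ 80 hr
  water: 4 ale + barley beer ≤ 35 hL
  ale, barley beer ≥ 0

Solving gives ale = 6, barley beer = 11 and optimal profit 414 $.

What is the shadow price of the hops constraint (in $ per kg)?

Check each constraint at x*: hops 68/68 (tight); malt 73/78 (slack 5); bottling 57/80 (slack 23); water 35/35 (tight).
By complementary slackness, y = 0 for the non-binding constraints.
Dual feasibility on the basic columns requires 4·y_hops + 4·y_water = 36, 4·y_hops + 1·y_water = 18.
→ y_hops = 3 and y_water = 6.
Shadow price of hops = 3.

3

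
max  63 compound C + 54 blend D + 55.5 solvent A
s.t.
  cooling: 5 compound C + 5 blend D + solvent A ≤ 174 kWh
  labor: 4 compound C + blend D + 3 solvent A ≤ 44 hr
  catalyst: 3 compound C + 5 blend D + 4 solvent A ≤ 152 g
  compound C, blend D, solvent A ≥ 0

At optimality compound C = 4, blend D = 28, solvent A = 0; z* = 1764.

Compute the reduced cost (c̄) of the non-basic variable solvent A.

Check each constraint at x*: cooling 160/174 (slack 14); labor 44/44 (tight); catalyst 152/152 (tight).
Since cooling is not tight, its dual is 0.
The binding rows give the dual system: 4·y_labor + 3·y_catalyst = 63 and 1·y_labor + 5·y_catalyst = 54.
→ y_labor = 9 and y_catalyst = 9.
Reduced cost of solvent A: c₃ − yᵀa₃ = 55.5 − (9·3 + 9·4) = 55.5 − 63 = -7.5.

-7.5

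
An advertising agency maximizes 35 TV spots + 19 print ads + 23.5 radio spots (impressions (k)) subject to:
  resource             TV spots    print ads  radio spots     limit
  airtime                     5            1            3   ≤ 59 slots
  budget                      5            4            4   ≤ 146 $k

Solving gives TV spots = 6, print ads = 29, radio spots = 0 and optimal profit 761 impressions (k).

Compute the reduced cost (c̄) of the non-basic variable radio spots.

-1.5

Both airtime and budget are binding at x*.
From A_Bᵀ y = c: 5·y_airtime + 5·y_budget = 35; 1·y_airtime + 4·y_budget = 19.
This yields shadow prices y_airtime = 3, y_budget = 4.
Reduced cost of radio spots: c₃ − yᵀa₃ = 23.5 − (3·3 + 4·4) = 23.5 − 25 = -1.5.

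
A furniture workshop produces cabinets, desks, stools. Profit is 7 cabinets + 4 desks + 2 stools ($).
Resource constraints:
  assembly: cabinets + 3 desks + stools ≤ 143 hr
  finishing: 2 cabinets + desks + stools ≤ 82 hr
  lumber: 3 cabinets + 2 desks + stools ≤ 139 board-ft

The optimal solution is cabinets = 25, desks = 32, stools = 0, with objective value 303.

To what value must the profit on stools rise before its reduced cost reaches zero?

At the optimum: assembly uses 121 of 143 (slack = 22); finishing uses 82 of 82 (binding); lumber uses 139 of 139 (binding).
Slack constraints have shadow price 0 (complementary slackness).
The binding rows give the dual system: 2·y_finishing + 3·y_lumber = 7 and 1·y_finishing + 2·y_lumber = 4.
Solving: y_finishing = 2, y_lumber = 1.
stools enters the basis when its profit ≥ yᵀa₃ = 2·1 + 1·1 = 3.

3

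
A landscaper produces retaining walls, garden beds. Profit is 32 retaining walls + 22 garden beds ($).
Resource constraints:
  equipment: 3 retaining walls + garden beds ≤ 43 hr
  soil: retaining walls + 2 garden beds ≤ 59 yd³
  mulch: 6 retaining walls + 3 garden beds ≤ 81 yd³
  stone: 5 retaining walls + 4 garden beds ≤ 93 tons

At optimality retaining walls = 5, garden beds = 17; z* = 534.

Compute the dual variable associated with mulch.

At the optimum: equipment uses 32 of 43 (slack = 11); soil uses 39 of 59 (slack = 20); mulch uses 81 of 81 (binding); stone uses 93 of 93 (binding).
By complementary slackness, y = 0 for the non-binding constraints.
From A_Bᵀ y = c: 6·y_mulch + 5·y_stone = 32; 3·y_mulch + 4·y_stone = 22.
Solving: y_mulch = 2, y_stone = 4.
Shadow price of mulch = 2.

2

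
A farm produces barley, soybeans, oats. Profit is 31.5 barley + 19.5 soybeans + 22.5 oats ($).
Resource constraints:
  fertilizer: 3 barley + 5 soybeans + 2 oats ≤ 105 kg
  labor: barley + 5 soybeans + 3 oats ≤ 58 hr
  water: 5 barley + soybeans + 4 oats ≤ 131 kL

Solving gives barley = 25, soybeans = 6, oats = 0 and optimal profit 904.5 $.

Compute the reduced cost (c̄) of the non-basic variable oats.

-1.5

Binding: fertilizer and water. Non-binding: labor (3 unused).
Slack constraints have shadow price 0 (complementary slackness).
From A_Bᵀ y = c: 3·y_fertilizer + 5·y_water = 31.5; 5·y_fertilizer + 1·y_water = 19.5.
This yields shadow prices y_fertilizer = 3, y_water = 4.5.
Reduced cost of oats: c₃ − yᵀa₃ = 22.5 − (3·2 + 4.5·4) = 22.5 − 24 = -1.5.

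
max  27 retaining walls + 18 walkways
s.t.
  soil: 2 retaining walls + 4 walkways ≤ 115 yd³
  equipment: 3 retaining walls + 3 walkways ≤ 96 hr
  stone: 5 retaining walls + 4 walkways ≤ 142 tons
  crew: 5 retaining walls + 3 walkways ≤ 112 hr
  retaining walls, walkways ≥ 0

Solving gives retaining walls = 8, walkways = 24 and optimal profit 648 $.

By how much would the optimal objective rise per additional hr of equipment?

1.5

Binding: equipment and crew. Non-binding: soil (3 unused), stone (6 unused).
By complementary slackness, y = 0 for the non-binding constraints.
The binding rows give the dual system: 3·y_equipment + 5·y_crew = 27 and 3·y_equipment + 3·y_crew = 18.
→ y_equipment = 1.5 and y_crew = 4.5.
Shadow price of equipment = 1.5.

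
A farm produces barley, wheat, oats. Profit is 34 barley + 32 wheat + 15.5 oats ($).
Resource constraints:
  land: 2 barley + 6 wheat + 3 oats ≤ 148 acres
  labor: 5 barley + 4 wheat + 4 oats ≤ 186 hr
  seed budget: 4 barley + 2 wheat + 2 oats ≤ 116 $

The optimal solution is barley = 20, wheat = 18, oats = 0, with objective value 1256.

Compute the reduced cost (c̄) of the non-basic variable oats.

Binding: land and seed budget. Non-binding: labor (14 unused).
Slack constraints have shadow price 0 (complementary slackness).
Dual feasibility on the basic columns requires 2·y_land + 4·y_seed budget = 34, 6·y_land + 2·y_seed budget = 32.
Solving: y_land = 3, y_seed budget = 7.
Reduced cost of oats: c₃ − yᵀa₃ = 15.5 − (3·3 + 7·2) = 15.5 − 23 = -7.5.

-7.5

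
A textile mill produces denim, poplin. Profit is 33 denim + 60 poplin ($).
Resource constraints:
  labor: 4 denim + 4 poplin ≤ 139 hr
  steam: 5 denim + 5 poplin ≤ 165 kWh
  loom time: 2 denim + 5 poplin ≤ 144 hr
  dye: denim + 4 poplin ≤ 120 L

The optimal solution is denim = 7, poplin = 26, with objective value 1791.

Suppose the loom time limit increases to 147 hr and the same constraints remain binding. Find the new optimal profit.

1818

Check each constraint at x*: labor 132/139 (slack 7); steam 165/165 (tight); loom time 144/144 (tight); dye 111/120 (slack 9).
Since labor, dye are not tight, their duals are 0.
From A_Bᵀ y = c: 5·y_steam + 2·y_loom time = 33; 5·y_steam + 5·y_loom time = 60.
Solving: y_steam = 3, y_loom time = 9.
Δz = y_loom time·Δb = 9 × (3) = 27, so new z* = 1791 + 27 = 1818.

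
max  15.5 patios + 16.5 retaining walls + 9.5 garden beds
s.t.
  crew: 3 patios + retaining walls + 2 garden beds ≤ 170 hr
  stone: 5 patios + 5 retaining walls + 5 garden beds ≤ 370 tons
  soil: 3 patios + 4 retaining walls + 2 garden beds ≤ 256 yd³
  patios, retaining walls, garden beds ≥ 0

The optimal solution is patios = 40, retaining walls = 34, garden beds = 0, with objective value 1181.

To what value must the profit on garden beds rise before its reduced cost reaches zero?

14.5

Check each constraint at x*: crew 154/170 (slack 16); stone 370/370 (tight); soil 256/256 (tight).
Since crew is not tight, its dual is 0.
The binding rows give the dual system: 5·y_stone + 3·y_soil = 15.5 and 5·y_stone + 4·y_soil = 16.5.
This yields shadow prices y_stone = 2.5, y_soil = 1.
garden beds enters the basis when its profit ≥ yᵀa₃ = 2.5·5 + 1·2 = 14.5.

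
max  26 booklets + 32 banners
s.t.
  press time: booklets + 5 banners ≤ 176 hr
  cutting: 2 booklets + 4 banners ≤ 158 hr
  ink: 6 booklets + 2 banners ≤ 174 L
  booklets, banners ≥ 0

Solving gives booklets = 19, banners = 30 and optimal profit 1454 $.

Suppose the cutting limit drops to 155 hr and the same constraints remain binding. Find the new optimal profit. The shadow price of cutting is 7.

Δb = -3, so new z* = 1454 + (7)·(-3) = 1454 − 21 = 1433.

1433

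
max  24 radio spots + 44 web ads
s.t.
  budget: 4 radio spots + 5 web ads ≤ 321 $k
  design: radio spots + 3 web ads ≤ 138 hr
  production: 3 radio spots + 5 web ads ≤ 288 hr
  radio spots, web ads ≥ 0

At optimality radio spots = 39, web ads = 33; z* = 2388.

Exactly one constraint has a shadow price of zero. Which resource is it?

production

budget: 321/321 (binding)
design: 138/138 (binding)
production: 282/288 (slack 6)
By complementary slackness, a constraint with positive slack has shadow price 0 → production.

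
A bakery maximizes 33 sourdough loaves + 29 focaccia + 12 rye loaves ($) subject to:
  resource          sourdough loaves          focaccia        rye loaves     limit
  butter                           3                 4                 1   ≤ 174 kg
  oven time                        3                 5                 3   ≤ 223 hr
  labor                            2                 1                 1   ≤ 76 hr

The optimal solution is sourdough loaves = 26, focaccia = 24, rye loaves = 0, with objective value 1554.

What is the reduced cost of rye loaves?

-2

At the optimum: butter uses 174 of 174 (binding); oven time uses 198 of 223 (slack = 25); labor uses 76 of 76 (binding).
By complementary slackness, y = 0 for the non-binding constraint.
From A_Bᵀ y = c: 3·y_butter + 2·y_labor = 33; 4·y_butter + 1·y_labor = 29.
→ y_butter = 5 and y_labor = 9.
Reduced cost of rye loaves: c₃ − yᵀa₃ = 12 − (5·1 + 9·1) = 12 − 14 = -2.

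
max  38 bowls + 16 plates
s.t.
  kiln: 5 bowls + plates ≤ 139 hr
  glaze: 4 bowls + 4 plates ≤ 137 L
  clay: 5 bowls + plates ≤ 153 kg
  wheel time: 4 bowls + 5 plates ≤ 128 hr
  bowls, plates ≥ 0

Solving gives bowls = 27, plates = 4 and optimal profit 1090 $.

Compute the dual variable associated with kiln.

Check each constraint at x*: kiln 139/139 (tight); glaze 124/137 (slack 13); clay 139/153 (slack 14); wheel time 128/128 (tight).
Since glaze, clay are not tight, their duals are 0.
The binding rows give the dual system: 5·y_kiln + 4·y_wheel time = 38 and 1·y_kiln + 5·y_wheel time = 16.
Solving: y_kiln = 6, y_wheel time = 2.
Shadow price of kiln = 6.

6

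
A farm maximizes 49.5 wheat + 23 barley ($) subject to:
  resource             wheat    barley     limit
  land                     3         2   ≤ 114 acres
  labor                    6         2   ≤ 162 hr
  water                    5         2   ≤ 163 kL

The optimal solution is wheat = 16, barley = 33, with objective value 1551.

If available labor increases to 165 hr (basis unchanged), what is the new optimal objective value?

1566

Check each constraint at x*: land 114/114 (tight); labor 162/162 (tight); water 146/163 (slack 17).
Slack constraints have shadow price 0 (complementary slackness).
The binding rows give the dual system: 3·y_land + 6·y_labor = 49.5 and 2·y_land + 2·y_labor = 23.
Solving: y_land = 6.5, y_labor = 5.
Δz = y_labor·Δb = 5 × (3) = 15, so new z* = 1551 + 15 = 1566.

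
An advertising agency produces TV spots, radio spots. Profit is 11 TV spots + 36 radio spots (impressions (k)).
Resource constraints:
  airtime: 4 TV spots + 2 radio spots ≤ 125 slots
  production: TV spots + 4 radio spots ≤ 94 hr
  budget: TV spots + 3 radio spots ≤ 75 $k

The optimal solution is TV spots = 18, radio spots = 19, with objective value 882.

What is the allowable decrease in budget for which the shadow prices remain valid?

4.5

Binding constraints: production, budget. The basis is B = [[1,4],[1,3]] with det -1.
Per unit decrease in budget, x* moves by d = (-4, 1).
The basis stays optimal until TV spots reaches 0; allowable decrease = 4.5 $k.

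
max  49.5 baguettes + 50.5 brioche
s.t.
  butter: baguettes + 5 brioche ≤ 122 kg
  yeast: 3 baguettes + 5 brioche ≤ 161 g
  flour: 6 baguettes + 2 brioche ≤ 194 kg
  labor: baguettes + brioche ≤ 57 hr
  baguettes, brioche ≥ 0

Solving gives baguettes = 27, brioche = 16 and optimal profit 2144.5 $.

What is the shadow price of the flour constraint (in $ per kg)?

At the optimum: butter uses 107 of 122 (slack = 15); yeast uses 161 of 161 (binding); flour uses 194 of 194 (binding); labor uses 43 of 57 (slack = 14).
By complementary slackness, y = 0 for the non-binding constraints.
Dual feasibility on the basic columns requires 3·y_yeast + 6·y_flour = 49.5, 5·y_yeast + 2·y_flour = 50.5.
→ y_yeast = 8.5 and y_flour = 4.
Shadow price of flour = 4.

4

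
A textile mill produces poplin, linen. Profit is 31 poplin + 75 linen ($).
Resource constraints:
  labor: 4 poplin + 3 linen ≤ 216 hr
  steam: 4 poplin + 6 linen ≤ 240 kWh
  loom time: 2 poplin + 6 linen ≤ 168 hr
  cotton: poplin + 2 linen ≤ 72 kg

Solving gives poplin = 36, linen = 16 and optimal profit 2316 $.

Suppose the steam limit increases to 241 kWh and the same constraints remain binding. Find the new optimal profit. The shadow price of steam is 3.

Δb = 1, so new z* = 2316 + (3)·(1) = 2316 + 3 = 2319.

2319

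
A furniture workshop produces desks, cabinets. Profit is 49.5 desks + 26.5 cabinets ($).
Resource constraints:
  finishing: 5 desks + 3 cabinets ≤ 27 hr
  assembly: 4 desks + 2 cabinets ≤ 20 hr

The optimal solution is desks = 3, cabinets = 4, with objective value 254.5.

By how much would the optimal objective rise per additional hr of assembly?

Check each constraint at x*: finishing 27/27 (tight); assembly 20/20 (tight).
The binding rows give the dual system: 5·y_finishing + 4·y_assembly = 49.5 and 3·y_finishing + 2·y_assembly = 26.5.
→ y_finishing = 3.5 and y_assembly = 8.
Shadow price of assembly = 8.

8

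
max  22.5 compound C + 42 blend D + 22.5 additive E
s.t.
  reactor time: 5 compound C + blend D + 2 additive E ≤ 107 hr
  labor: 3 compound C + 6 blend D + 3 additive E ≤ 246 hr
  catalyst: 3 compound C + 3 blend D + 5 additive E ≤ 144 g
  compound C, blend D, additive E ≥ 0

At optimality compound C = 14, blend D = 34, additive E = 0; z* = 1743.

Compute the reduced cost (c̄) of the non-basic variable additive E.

Check each constraint at x*: reactor time 104/107 (slack 3); labor 246/246 (tight); catalyst 144/144 (tight).
Since reactor time is not tight, its dual is 0.
Dual feasibility on the basic columns requires 3·y_labor + 3·y_catalyst = 22.5, 6·y_labor + 3·y_catalyst = 42.
→ y_labor = 6.5 and y_catalyst = 1.
Reduced cost of additive E: c₃ − yᵀa₃ = 22.5 − (6.5·3 + 1·5) = 22.5 − 24.5 = -2.

-2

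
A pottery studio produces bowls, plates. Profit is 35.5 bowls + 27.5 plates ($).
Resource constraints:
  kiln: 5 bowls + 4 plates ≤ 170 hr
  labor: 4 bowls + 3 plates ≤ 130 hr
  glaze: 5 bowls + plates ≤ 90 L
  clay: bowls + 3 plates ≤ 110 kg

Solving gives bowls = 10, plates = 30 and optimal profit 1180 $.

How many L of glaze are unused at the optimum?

10

glaze used = 5·10 + 1·30 = 80; slack = 90 − 80 = 10.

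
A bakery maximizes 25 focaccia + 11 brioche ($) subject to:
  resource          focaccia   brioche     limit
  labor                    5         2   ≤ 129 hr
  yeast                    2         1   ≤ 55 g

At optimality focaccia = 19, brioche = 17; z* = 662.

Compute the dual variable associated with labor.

At the optimum: labor uses 129 of 129 (binding); yeast uses 55 of 55 (binding).
Dual feasibility on the basic columns requires 5·y_labor + 2·y_yeast = 25, 2·y_labor + 1·y_yeast = 11.
Solving: y_labor = 3, y_yeast = 5.
Shadow price of labor = 3.

3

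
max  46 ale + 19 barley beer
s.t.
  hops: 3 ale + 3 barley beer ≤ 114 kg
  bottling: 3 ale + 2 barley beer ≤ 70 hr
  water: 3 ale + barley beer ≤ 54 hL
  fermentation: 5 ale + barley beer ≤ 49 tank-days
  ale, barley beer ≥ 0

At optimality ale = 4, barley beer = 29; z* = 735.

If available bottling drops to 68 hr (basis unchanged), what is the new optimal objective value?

Binding: bottling and fermentation. Non-binding: hops (15 unused), water (13 unused).
By complementary slackness, y = 0 for the non-binding constraints.
The binding rows give the dual system: 3·y_bottling + 5·y_fermentation = 46 and 2·y_bottling + 1·y_fermentation = 19.
This yields shadow prices y_bottling = 7, y_fermentation = 5.
Δz = y_bottling·Δb = 7 × (-2) = -14, so new z* = 735 − 14 = 721.

721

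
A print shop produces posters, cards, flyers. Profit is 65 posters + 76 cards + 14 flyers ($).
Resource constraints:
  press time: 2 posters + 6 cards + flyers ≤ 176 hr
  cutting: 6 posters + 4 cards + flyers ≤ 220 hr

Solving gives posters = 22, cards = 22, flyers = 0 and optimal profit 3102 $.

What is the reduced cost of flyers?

Both press time and cutting are binding at x*.
Dual feasibility on the basic columns requires 2·y_press time + 6·y_cutting = 65, 6·y_press time + 4·y_cutting = 76.
→ y_press time = 7 and y_cutting = 8.5.
Reduced cost of flyers: c₃ − yᵀa₃ = 14 − (7·1 + 8.5·1) = 14 − 15.5 = -1.5.

-1.5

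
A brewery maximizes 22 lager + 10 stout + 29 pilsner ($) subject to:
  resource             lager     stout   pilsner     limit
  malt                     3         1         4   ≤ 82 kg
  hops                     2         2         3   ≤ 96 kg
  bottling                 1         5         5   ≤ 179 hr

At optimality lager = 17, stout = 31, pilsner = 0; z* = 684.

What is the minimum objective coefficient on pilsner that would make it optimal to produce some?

Binding: malt and hops. Non-binding: bottling (7 unused).
By complementary slackness, y = 0 for the non-binding constraint.
The binding rows give the dual system: 3·y_malt + 2·y_hops = 22 and 1·y_malt + 2·y_hops = 10.
This yields shadow prices y_malt = 6, y_hops = 2.
pilsner enters the basis when its profit ≥ yᵀa₃ = 6·4 + 2·3 = 30.

30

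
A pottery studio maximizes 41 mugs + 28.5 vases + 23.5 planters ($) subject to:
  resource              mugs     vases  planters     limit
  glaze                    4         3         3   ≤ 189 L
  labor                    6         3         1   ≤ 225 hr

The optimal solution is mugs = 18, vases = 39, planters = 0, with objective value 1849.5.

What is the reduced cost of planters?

Check each constraint at x*: glaze 189/189 (tight); labor 225/225 (tight).
Dual feasibility on the basic columns requires 4·y_glaze + 6·y_labor = 41, 3·y_glaze + 3·y_labor = 28.5.
→ y_glaze = 8 and y_labor = 1.5.
Reduced cost of planters: c₃ − yᵀa₃ = 23.5 − (8·3 + 1.5·1) = 23.5 − 25.5 = -2.

-2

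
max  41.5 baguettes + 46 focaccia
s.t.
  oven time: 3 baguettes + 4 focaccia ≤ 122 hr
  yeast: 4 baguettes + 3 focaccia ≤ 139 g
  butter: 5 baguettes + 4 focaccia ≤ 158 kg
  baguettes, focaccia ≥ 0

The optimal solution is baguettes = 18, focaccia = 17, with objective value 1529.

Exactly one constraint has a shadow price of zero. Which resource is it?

oven time: 122/122 (binding)
yeast: 123/139 (slack 16)
butter: 158/158 (binding)
By complementary slackness, a constraint with positive slack has shadow price 0 → yeast.

yeast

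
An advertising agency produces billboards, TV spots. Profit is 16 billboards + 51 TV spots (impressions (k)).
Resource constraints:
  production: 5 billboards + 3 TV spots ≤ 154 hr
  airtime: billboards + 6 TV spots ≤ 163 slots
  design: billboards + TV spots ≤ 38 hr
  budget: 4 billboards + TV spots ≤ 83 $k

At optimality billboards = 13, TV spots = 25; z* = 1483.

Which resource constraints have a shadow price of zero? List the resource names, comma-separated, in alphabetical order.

budget, production

production: 140/154 (slack 14)
airtime: 163/163 (binding)
design: 38/38 (binding)
budget: 77/83 (slack 6)
By complementary slackness, a constraint with positive slack has shadow price 0 → budget, production.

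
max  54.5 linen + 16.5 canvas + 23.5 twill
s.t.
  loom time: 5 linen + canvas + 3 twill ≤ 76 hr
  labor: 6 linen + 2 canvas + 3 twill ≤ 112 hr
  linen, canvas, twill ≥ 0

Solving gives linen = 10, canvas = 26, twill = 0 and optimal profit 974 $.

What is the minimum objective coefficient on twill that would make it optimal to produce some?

28.5

Both loom time and labor are binding at x*.
The binding rows give the dual system: 5·y_loom time + 6·y_labor = 54.5 and 1·y_loom time + 2·y_labor = 16.5.
→ y_loom time = 2.5 and y_labor = 7.
twill enters the basis when its profit ≥ yᵀa₃ = 2.5·3 + 7·3 = 28.5.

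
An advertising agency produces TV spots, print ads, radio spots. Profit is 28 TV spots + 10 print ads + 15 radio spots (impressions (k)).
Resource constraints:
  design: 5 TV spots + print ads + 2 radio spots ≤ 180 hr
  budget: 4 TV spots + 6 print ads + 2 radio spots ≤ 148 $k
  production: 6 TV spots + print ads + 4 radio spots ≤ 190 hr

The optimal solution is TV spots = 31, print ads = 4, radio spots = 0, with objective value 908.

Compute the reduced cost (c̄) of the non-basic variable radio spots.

-3

Binding: budget and production. Non-binding: design (21 unused).
Slack constraints have shadow price 0 (complementary slackness).
From A_Bᵀ y = c: 4·y_budget + 6·y_production = 28; 6·y_budget + 1·y_production = 10.
→ y_budget = 1 and y_production = 4.
Reduced cost of radio spots: c₃ − yᵀa₃ = 15 − (1·2 + 4·4) = 15 − 18 = -3.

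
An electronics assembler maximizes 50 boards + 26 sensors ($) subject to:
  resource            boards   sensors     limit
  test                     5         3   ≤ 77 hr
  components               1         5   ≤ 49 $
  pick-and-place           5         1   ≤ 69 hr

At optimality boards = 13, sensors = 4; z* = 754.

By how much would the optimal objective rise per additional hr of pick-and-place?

Binding: test and pick-and-place. Non-binding: components (16 unused).
Since components is not tight, its dual is 0.
The binding rows give the dual system: 5·y_test + 5·y_pick-and-place = 50 and 3·y_test + 1·y_pick-and-place = 26.
Solving: y_test = 8, y_pick-and-place = 2.
Shadow price of pick-and-place = 2.

2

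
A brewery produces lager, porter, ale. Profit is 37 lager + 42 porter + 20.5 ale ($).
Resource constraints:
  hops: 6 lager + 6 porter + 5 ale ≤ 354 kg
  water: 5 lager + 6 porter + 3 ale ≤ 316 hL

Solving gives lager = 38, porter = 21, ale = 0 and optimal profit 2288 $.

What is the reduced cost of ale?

Check each constraint at x*: hops 354/354 (tight); water 316/316 (tight).
Dual feasibility on the basic columns requires 6·y_hops + 5·y_water = 37, 6·y_hops + 6·y_water = 42.
→ y_hops = 2 and y_water = 5.
Reduced cost of ale: c₃ − yᵀa₃ = 20.5 − (2·5 + 5·3) = 20.5 − 25 = -4.5.

-4.5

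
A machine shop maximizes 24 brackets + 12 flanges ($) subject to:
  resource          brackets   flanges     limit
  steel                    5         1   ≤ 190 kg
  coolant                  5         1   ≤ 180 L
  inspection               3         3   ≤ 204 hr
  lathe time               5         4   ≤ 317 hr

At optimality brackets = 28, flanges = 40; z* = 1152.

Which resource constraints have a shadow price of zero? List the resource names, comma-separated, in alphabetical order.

steel: 180/190 (slack 10)
coolant: 180/180 (binding)
inspection: 204/204 (binding)
lathe time: 300/317 (slack 17)
By complementary slackness, a constraint with positive slack has shadow price 0 → lathe time, steel.

lathe time, steel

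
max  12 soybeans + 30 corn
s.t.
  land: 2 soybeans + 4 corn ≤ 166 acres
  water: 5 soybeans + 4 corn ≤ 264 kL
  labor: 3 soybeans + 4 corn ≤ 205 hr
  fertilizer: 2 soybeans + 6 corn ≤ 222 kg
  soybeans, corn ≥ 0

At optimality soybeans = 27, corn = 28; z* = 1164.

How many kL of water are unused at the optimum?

17

water used = 5·27 + 4·28 = 247; slack = 264 − 247 = 17.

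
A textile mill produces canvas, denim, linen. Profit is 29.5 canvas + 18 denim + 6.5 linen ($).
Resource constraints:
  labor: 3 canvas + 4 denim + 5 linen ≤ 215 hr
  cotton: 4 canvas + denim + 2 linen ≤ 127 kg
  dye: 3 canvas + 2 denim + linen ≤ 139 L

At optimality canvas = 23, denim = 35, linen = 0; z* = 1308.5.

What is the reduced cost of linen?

-4

Binding: cotton and dye. Non-binding: labor (6 unused).
By complementary slackness, y = 0 for the non-binding constraint.
The binding rows give the dual system: 4·y_cotton + 3·y_dye = 29.5 and 1·y_cotton + 2·y_dye = 18.
Solving: y_cotton = 1, y_dye = 8.5.
Reduced cost of linen: c₃ − yᵀa₃ = 6.5 − (1·2 + 8.5·1) = 6.5 − 10.5 = -4.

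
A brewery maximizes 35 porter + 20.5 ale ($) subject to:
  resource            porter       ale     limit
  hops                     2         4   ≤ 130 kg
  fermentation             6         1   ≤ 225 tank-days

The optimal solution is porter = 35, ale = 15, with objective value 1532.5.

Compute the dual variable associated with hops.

4

At the optimum: hops uses 130 of 130 (binding); fermentation uses 225 of 225 (binding).
The binding rows give the dual system: 2·y_hops + 6·y_fermentation = 35 and 4·y_hops + 1·y_fermentation = 20.5.
→ y_hops = 4 and y_fermentation = 4.5.
Shadow price of hops = 4.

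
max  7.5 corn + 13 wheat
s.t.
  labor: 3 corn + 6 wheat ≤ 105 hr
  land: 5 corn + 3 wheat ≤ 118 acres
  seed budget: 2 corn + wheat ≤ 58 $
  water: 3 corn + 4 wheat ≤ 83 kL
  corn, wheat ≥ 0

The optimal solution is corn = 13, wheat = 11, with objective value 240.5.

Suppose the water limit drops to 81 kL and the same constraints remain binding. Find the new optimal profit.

Check each constraint at x*: labor 105/105 (tight); land 98/118 (slack 20); seed budget 37/58 (slack 21); water 83/83 (tight).
By complementary slackness, y = 0 for the non-binding constraints.
From A_Bᵀ y = c: 3·y_labor + 3·y_water = 7.5; 6·y_labor + 4·y_water = 13.
This yields shadow prices y_labor = 1.5, y_water = 1.
Δz = y_water·Δb = 1 × (-2) = -2, so new z* = 240.5 − 2 = 238.5.

238.5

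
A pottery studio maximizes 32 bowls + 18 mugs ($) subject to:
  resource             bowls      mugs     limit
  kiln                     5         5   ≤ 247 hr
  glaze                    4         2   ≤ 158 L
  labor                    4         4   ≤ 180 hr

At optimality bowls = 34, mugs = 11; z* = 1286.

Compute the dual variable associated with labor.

At the optimum: kiln uses 225 of 247 (slack = 22); glaze uses 158 of 158 (binding); labor uses 180 of 180 (binding).
Slack constraints have shadow price 0 (complementary slackness).
From A_Bᵀ y = c: 4·y_glaze + 4·y_labor = 32; 2·y_glaze + 4·y_labor = 18.
This yields shadow prices y_glaze = 7, y_labor = 1.
Shadow price of labor = 1.

1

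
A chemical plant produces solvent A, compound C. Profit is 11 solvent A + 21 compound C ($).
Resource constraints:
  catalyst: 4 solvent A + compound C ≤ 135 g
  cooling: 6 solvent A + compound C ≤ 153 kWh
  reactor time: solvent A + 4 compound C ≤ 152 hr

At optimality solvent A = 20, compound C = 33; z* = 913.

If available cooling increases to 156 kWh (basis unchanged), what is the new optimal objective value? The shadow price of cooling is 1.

916

Δb = 3, so new z* = 913 + (1)·(3) = 913 + 3 = 916.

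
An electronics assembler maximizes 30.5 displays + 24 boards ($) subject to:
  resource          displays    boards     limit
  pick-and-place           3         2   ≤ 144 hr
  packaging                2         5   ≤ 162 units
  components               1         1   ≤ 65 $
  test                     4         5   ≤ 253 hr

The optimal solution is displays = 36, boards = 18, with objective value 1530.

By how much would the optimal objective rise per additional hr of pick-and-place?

9.5

Check each constraint at x*: pick-and-place 144/144 (tight); packaging 162/162 (tight); components 54/65 (slack 11); test 234/253 (slack 19).
Slack constraints have shadow price 0 (complementary slackness).
Dual feasibility on the basic columns requires 3·y_pick-and-place + 2·y_packaging = 30.5, 2·y_pick-and-place + 5·y_packaging = 24.
→ y_pick-and-place = 9.5 and y_packaging = 1.
Shadow price of pick-and-place = 9.5.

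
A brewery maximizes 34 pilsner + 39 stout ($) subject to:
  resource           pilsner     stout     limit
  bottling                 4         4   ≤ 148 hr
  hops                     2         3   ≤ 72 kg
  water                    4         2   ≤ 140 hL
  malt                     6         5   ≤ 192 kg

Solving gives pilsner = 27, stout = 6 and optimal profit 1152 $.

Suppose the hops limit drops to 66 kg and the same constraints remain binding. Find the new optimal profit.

1104

At the optimum: bottling uses 132 of 148 (slack = 16); hops uses 72 of 72 (binding); water uses 120 of 140 (slack = 20); malt uses 192 of 192 (binding).
Since bottling, water are not tight, their duals are 0.
From A_Bᵀ y = c: 2·y_hops + 6·y_malt = 34; 3·y_hops + 5·y_malt = 39.
This yields shadow prices y_hops = 8, y_malt = 3.
Δz = y_hops·Δb = 8 × (-6) = -48, so new z* = 1152 − 48 = 1104.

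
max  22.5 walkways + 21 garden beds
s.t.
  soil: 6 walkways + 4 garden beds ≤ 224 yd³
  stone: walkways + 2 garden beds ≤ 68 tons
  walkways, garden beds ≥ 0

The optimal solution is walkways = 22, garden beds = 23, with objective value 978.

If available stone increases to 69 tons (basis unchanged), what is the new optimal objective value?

982.5

At the optimum: soil uses 224 of 224 (binding); stone uses 68 of 68 (binding).
From A_Bᵀ y = c: 6·y_soil + 1·y_stone = 22.5; 4·y_soil + 2·y_stone = 21.
→ y_soil = 3 and y_stone = 4.5.
Δz = y_stone·Δb = 4.5 × (1) = 4.5, so new z* = 978 + 4.5 = 982.5.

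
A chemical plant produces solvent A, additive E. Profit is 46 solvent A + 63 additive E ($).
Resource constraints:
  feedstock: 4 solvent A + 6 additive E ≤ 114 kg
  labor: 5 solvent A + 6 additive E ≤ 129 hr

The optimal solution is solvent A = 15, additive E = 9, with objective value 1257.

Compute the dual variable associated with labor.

4

Check each constraint at x*: feedstock 114/114 (tight); labor 129/129 (tight).
The binding rows give the dual system: 4·y_feedstock + 5·y_labor = 46 and 6·y_feedstock + 6·y_labor = 63.
This yields shadow prices y_feedstock = 6.5, y_labor = 4.
Shadow price of labor = 4.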